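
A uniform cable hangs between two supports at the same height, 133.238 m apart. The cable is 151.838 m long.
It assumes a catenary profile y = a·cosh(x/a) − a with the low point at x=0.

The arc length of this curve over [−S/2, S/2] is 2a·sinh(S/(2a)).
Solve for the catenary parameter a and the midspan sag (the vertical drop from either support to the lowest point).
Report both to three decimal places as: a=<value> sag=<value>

seed: a₀ = √(S³/(24(L−S))) = √(133.238³/(24·18.600)) = 72.791399
iter 1: u=0.915204  f(a)=+7.947e-01  f'(a)=-5.552e-01  a ← 72.791399 − (+7.947e-01/-5.552e-01) = 74.222861
iter 2: u=0.897554  f(a)=+2.405e-02  f'(a)=-5.220e-01  a ← 74.222861 − (+2.405e-02/-5.220e-01) = 74.268926
iter 3: u=0.896997  f(a)=+2.354e-05  f'(a)=-5.210e-01  a ← 74.268926 − (+2.354e-05/-5.210e-01) = 74.268972
iter 4: u=0.896996  f(a)=+2.262e-11  f'(a)=-5.210e-01  a ← 74.268972 − (+2.262e-11/-5.210e-01) = 74.268972
converged: |Δa| < 1e-12 after 4 iterations
sag = a·(cosh(S/(2a)) − 1) = 74.268972·(cosh(0.896996) − 1) = 31.936371
T_max/T_min = cosh(S/(2a)) = 1.430010

a=74.269 sag=31.936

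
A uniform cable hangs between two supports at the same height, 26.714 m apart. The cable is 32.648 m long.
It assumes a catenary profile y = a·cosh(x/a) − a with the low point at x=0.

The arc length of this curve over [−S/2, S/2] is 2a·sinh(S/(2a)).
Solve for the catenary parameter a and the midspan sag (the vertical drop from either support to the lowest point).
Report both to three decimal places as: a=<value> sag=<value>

seed: a₀ = √(S³/(24(L−S))) = √(26.714³/(24·5.934)) = 11.569884
iter 1: u=1.154463  f(a)=+4.082e-01  f'(a)=-1.169e+00  a ← 11.569884 − (+4.082e-01/-1.169e+00) = 11.919044
iter 2: u=1.120644  f(a)=+1.921e-02  f'(a)=-1.061e+00  a ← 11.919044 − (+1.921e-02/-1.061e+00) = 11.937140
iter 3: u=1.118945  f(a)=+4.718e-05  f'(a)=-1.056e+00  a ← 11.937140 − (+4.718e-05/-1.056e+00) = 11.937184
iter 4: u=1.118941  f(a)=+2.861e-10  f'(a)=-1.056e+00  a ← 11.937184 − (+2.861e-10/-1.056e+00) = 11.937184
iter 5: u=1.118941  f(a)=+0.000e+00  f'(a)=-1.056e+00  a ← 11.937184 − (+0.000e+00/-1.056e+00) = 11.937184
converged: |Δa| < 1e-12 after 5 iterations
sag = a·(cosh(S/(2a)) − 1) = 11.937184·(cosh(1.118941) − 1) = 8.285806
T_max/T_min = cosh(S/(2a)) = 1.694117

a=11.937 sag=8.286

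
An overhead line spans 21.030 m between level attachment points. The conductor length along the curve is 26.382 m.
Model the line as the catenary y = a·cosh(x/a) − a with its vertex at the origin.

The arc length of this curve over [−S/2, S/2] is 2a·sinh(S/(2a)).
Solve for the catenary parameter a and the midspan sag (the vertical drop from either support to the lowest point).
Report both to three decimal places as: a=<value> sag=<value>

a=8.817 sag=7.049

seed: a₀ = √(S³/(24(L−S))) = √(21.030³/(24·5.352)) = 8.509327
iter 1: u=1.235703  f(a)=+4.238e-01  f'(a)=-1.461e+00  a ← 8.509327 − (+4.238e-01/-1.461e+00) = 8.799442
iter 2: u=1.194962  f(a)=+2.264e-02  f'(a)=-1.308e+00  a ← 8.799442 − (+2.264e-02/-1.308e+00) = 8.816742
iter 3: u=1.192617  f(a)=+7.266e-05  f'(a)=-1.300e+00  a ← 8.816742 − (+7.266e-05/-1.300e+00) = 8.816798
iter 4: u=1.192610  f(a)=+7.539e-10  f'(a)=-1.300e+00  a ← 8.816798 − (+7.539e-10/-1.300e+00) = 8.816798
iter 5: u=1.192610  f(a)=-3.553e-15  f'(a)=-1.300e+00  a ← 8.816798 − (-3.553e-15/-1.300e+00) = 8.816798
converged: |Δa| < 1e-12 after 5 iterations
sag = a·(cosh(S/(2a)) − 1) = 8.816798·(cosh(1.192610) − 1) = 7.049468
T_max/T_min = cosh(S/(2a)) = 1.799550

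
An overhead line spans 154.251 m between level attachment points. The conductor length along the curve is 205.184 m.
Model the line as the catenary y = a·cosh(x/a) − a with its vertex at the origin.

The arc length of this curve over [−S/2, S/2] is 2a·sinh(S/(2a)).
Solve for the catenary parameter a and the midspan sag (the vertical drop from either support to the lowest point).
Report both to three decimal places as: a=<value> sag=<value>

seed: a₀ = √(S³/(24(L−S))) = √(154.251³/(24·50.933)) = 54.794470
iter 1: u=1.407542  f(a)=+5.290e+00  f'(a)=-2.254e+00  a ← 54.794470 − (+5.290e+00/-2.254e+00) = 57.140994
iter 2: u=1.349740  f(a)=+3.588e-01  f'(a)=-1.958e+00  a ← 57.140994 − (+3.588e-01/-1.958e+00) = 57.324233
iter 3: u=1.345426  f(a)=+1.916e-03  f'(a)=-1.937e+00  a ← 57.324233 − (+1.916e-03/-1.937e+00) = 57.325222
iter 4: u=1.345403  f(a)=+5.529e-08  f'(a)=-1.937e+00  a ← 57.325222 − (+5.529e-08/-1.937e+00) = 57.325222
iter 5: u=1.345403  f(a)=+0.000e+00  f'(a)=-1.937e+00  a ← 57.325222 − (+0.000e+00/-1.937e+00) = 57.325222
converged: |Δa| < 1e-12 after 5 iterations
sag = a·(cosh(S/(2a)) − 1) = 57.325222·(cosh(1.345403) − 1) = 60.196264
T_max/T_min = cosh(S/(2a)) = 2.050083

a=57.325 sag=60.196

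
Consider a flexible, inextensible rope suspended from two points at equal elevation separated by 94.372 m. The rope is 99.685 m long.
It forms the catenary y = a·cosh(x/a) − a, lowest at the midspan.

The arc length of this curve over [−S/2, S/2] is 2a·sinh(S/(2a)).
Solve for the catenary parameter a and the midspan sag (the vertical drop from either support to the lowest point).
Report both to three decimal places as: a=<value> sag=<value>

seed: a₀ = √(S³/(24(L−S))) = √(94.372³/(24·5.313)) = 81.187508
iter 1: u=0.581198  f(a)=+9.046e-02  f'(a)=-1.354e-01  a ← 81.187508 − (+9.046e-02/-1.354e-01) = 81.855809
iter 2: u=0.576453  f(a)=+1.129e-03  f'(a)=-1.320e-01  a ← 81.855809 − (+1.129e-03/-1.320e-01) = 81.864363
iter 3: u=0.576392  f(a)=+1.808e-07  f'(a)=-1.320e-01  a ← 81.864363 − (+1.808e-07/-1.320e-01) = 81.864365
iter 4: u=0.576392  f(a)=+0.000e+00  f'(a)=-1.320e-01  a ← 81.864365 − (+0.000e+00/-1.320e-01) = 81.864365
converged: |Δa| < 1e-12 after 4 iterations
sag = a·(cosh(S/(2a)) − 1) = 81.864365·(cosh(0.576392) − 1) = 13.979514
T_max/T_min = cosh(S/(2a)) = 1.170764

a=81.864 sag=13.980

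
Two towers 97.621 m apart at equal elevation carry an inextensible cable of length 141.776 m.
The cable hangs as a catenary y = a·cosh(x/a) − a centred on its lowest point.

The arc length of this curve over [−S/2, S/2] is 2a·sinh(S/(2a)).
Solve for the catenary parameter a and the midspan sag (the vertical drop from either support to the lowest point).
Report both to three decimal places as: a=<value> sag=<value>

a=31.461 sag=46.095

seed: a₀ = √(S³/(24(L−S))) = √(97.621³/(24·44.155)) = 29.629158
iter 1: u=1.647381  f(a)=+6.394e+00  f'(a)=-3.872e+00  a ← 29.629158 − (+6.394e+00/-3.872e+00) = 31.280475
iter 2: u=1.560414  f(a)=+5.734e-01  f'(a)=-3.206e+00  a ← 31.280475 − (+5.734e-01/-3.206e+00) = 31.459348
iter 3: u=1.551542  f(a)=+5.617e-03  f'(a)=-3.143e+00  a ← 31.459348 − (+5.617e-03/-3.143e+00) = 31.461135
iter 4: u=1.551454  f(a)=+5.505e-07  f'(a)=-3.143e+00  a ← 31.461135 − (+5.505e-07/-3.143e+00) = 31.461135
iter 5: u=1.551454  f(a)=+2.842e-14  f'(a)=-3.143e+00  a ← 31.461135 − (+2.842e-14/-3.143e+00) = 31.461135
converged: |Δa| < 1e-12 after 5 iterations
sag = a·(cosh(S/(2a)) − 1) = 31.461135·(cosh(1.551454) − 1) = 46.094726
T_max/T_min = cosh(S/(2a)) = 2.465132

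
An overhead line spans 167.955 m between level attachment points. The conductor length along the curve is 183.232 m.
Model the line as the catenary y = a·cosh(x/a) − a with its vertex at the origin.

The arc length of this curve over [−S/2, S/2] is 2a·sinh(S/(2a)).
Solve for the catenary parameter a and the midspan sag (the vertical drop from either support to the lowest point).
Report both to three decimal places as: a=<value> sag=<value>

a=115.194 sag=31.990

seed: a₀ = √(S³/(24(L−S))) = √(167.955³/(24·15.277)) = 113.674943
iter 1: u=0.738751  f(a)=+4.223e-01  f'(a)=-2.837e-01  a ← 113.674943 − (+4.223e-01/-2.837e-01) = 115.163381
iter 2: u=0.729203  f(a)=+8.438e-03  f'(a)=-2.725e-01  a ← 115.163381 − (+8.438e-03/-2.725e-01) = 115.194346
iter 3: u=0.729007  f(a)=+3.521e-06  f'(a)=-2.723e-01  a ← 115.194346 − (+3.521e-06/-2.723e-01) = 115.194359
iter 4: u=0.729007  f(a)=+5.684e-13  f'(a)=-2.723e-01  a ← 115.194359 − (+5.684e-13/-2.723e-01) = 115.194359
converged: |Δa| < 1e-12 after 4 iterations
sag = a·(cosh(S/(2a)) − 1) = 115.194359·(cosh(0.729007) − 1) = 31.989987
T_max/T_min = cosh(S/(2a)) = 1.277704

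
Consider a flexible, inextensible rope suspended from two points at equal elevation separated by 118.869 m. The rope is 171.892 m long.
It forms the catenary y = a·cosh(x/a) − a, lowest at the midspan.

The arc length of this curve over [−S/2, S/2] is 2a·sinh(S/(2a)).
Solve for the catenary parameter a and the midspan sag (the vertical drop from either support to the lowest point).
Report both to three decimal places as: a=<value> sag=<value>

a=38.548 sag=55.647

seed: a₀ = √(S³/(24(L−S))) = √(118.869³/(24·53.023)) = 36.329979
iter 1: u=1.635963  f(a)=+7.565e+00  f'(a)=-3.779e+00  a ← 36.329979 − (+7.565e+00/-3.779e+00) = 38.331958
iter 2: u=1.550521  f(a)=+6.703e-01  f'(a)=-3.136e+00  a ← 38.331958 − (+6.703e-01/-3.136e+00) = 38.545697
iter 3: u=1.541923  f(a)=+6.394e-03  f'(a)=-3.077e+00  a ← 38.545697 − (+6.394e-03/-3.077e+00) = 38.547775
iter 4: u=1.541840  f(a)=+5.939e-07  f'(a)=-3.076e+00  a ← 38.547775 − (+5.939e-07/-3.076e+00) = 38.547775
iter 5: u=1.541840  f(a)=-5.684e-14  f'(a)=-3.076e+00  a ← 38.547775 − (-5.684e-14/-3.076e+00) = 38.547775
converged: |Δa| < 1e-12 after 5 iterations
sag = a·(cosh(S/(2a)) − 1) = 38.547775·(cosh(1.541840) − 1) = 55.646948
T_max/T_min = cosh(S/(2a)) = 2.443584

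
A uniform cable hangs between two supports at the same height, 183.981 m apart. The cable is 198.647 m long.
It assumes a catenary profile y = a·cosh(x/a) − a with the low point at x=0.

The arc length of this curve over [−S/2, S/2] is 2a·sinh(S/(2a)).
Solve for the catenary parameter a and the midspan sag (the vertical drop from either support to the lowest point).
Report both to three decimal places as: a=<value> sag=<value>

a=134.576 sag=32.684

seed: a₀ = √(S³/(24(L−S))) = √(183.981³/(24·14.666)) = 133.014198
iter 1: u=0.691584  f(a)=+3.547e-01  f'(a)=-2.312e-01  a ← 133.014198 − (+3.547e-01/-2.312e-01) = 134.548273
iter 2: u=0.683699  f(a)=+6.231e-03  f'(a)=-2.232e-01  a ← 134.548273 − (+6.231e-03/-2.232e-01) = 134.576189
iter 3: u=0.683557  f(a)=+1.998e-06  f'(a)=-2.230e-01  a ← 134.576189 − (+1.998e-06/-2.230e-01) = 134.576198
iter 4: u=0.683557  f(a)=+1.990e-13  f'(a)=-2.230e-01  a ← 134.576198 − (+1.990e-13/-2.230e-01) = 134.576198
converged: |Δa| < 1e-12 after 4 iterations
sag = a·(cosh(S/(2a)) − 1) = 134.576198·(cosh(0.683557) − 1) = 32.683811
T_max/T_min = cosh(S/(2a)) = 1.242865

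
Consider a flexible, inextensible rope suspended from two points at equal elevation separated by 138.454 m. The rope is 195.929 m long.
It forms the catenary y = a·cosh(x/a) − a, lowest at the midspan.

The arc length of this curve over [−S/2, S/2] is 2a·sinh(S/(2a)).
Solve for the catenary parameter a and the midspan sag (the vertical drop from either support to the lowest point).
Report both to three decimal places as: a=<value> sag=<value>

seed: a₀ = √(S³/(24(L−S))) = √(138.454³/(24·57.475)) = 43.864497
iter 1: u=1.578201  f(a)=+7.597e+00  f'(a)=-3.334e+00  a ← 43.864497 − (+7.597e+00/-3.334e+00) = 46.143133
iter 2: u=1.500267  f(a)=+6.321e-01  f'(a)=-2.800e+00  a ← 46.143133 − (+6.321e-01/-2.800e+00) = 46.368863
iter 3: u=1.492963  f(a)=+5.254e-03  f'(a)=-2.754e+00  a ← 46.368863 − (+5.254e-03/-2.754e+00) = 46.370771
iter 4: u=1.492902  f(a)=+3.696e-07  f'(a)=-2.754e+00  a ← 46.370771 − (+3.696e-07/-2.754e+00) = 46.370771
iter 5: u=1.492902  f(a)=-2.842e-14  f'(a)=-2.754e+00  a ← 46.370771 − (-2.842e-14/-2.754e+00) = 46.370771
converged: |Δa| < 1e-12 after 5 iterations
sag = a·(cosh(S/(2a)) − 1) = 46.370771·(cosh(1.492902) − 1) = 62.014153
T_max/T_min = cosh(S/(2a)) = 2.337354

a=46.371 sag=62.014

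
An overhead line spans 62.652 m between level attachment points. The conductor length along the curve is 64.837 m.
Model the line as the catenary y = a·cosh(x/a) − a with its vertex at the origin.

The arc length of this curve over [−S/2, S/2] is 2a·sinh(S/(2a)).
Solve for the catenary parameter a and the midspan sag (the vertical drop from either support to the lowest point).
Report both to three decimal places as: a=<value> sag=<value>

a=68.837 sag=7.252

seed: a₀ = √(S³/(24(L−S))) = √(62.652³/(24·2.185)) = 68.481154
iter 1: u=0.457440  f(a)=+2.297e-02  f'(a)=-6.516e-02  a ← 68.481154 − (+2.297e-02/-6.516e-02) = 68.833754
iter 2: u=0.455096  f(a)=+1.787e-04  f'(a)=-6.415e-02  a ← 68.833754 − (+1.787e-04/-6.415e-02) = 68.836539
iter 3: u=0.455078  f(a)=+1.099e-08  f'(a)=-6.414e-02  a ← 68.836539 − (+1.099e-08/-6.414e-02) = 68.836539
iter 4: u=0.455078  f(a)=+1.421e-14  f'(a)=-6.414e-02  a ← 68.836539 − (+1.421e-14/-6.414e-02) = 68.836539
converged: |Δa| < 1e-12 after 4 iterations
sag = a·(cosh(S/(2a)) − 1) = 68.836539·(cosh(0.455078) − 1) = 7.251753
T_max/T_min = cosh(S/(2a)) = 1.105347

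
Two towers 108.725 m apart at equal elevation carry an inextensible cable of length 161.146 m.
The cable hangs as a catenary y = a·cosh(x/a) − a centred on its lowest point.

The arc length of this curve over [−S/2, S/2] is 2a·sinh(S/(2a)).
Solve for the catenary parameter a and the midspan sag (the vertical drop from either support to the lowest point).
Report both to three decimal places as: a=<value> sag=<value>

seed: a₀ = √(S³/(24(L−S))) = √(108.725³/(24·52.421)) = 31.962140
iter 1: u=1.700840  f(a)=+8.126e+00  f'(a)=-4.333e+00  a ← 31.962140 − (+8.126e+00/-4.333e+00) = 33.837728
iter 2: u=1.606565  f(a)=+7.702e-01  f'(a)=-3.547e+00  a ← 33.837728 − (+7.702e-01/-3.547e+00) = 34.054876
iter 3: u=1.596321  f(a)=+8.519e-03  f'(a)=-3.469e+00  a ← 34.054876 − (+8.519e-03/-3.469e+00) = 34.057331
iter 4: u=1.596206  f(a)=+1.068e-06  f'(a)=-3.468e+00  a ← 34.057331 − (+1.068e-06/-3.468e+00) = 34.057332
iter 5: u=1.596205  f(a)=+0.000e+00  f'(a)=-3.468e+00  a ← 34.057332 − (+0.000e+00/-3.468e+00) = 34.057332
converged: |Δa| < 1e-12 after 5 iterations
sag = a·(cosh(S/(2a)) − 1) = 34.057332·(cosh(1.596205) − 1) = 53.417866
T_max/T_min = cosh(S/(2a)) = 2.568469

a=34.057 sag=53.418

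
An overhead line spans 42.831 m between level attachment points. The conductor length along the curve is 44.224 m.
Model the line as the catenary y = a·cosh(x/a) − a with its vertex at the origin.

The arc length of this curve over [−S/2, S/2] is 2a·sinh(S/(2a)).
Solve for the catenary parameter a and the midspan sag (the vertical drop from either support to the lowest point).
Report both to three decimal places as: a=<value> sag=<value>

seed: a₀ = √(S³/(24(L−S))) = √(42.831³/(24·1.393)) = 48.479278
iter 1: u=0.441745  f(a)=+1.365e-02  f'(a)=-5.860e-02  a ← 48.479278 − (+1.365e-02/-5.860e-02) = 48.712306
iter 2: u=0.439632  f(a)=+9.908e-05  f'(a)=-5.775e-02  a ← 48.712306 − (+9.908e-05/-5.775e-02) = 48.714021
iter 3: u=0.439617  f(a)=+5.301e-09  f'(a)=-5.774e-02  a ← 48.714021 − (+5.301e-09/-5.774e-02) = 48.714021
iter 4: u=0.439617  f(a)=-7.105e-15  f'(a)=-5.774e-02  a ← 48.714021 − (-7.105e-15/-5.774e-02) = 48.714021
converged: |Δa| < 1e-12 after 4 iterations
sag = a·(cosh(S/(2a)) − 1) = 48.714021·(cosh(0.439617) − 1) = 4.783609
T_max/T_min = cosh(S/(2a)) = 1.098198

a=48.714 sag=4.784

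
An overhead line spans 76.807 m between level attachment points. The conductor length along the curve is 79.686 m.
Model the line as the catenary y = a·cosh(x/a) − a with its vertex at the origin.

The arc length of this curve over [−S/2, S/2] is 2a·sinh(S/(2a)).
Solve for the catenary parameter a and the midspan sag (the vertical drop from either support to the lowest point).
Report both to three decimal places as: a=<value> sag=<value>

seed: a₀ = √(S³/(24(L−S))) = √(76.807³/(24·2.879)) = 80.979436
iter 1: u=0.474238  f(a)=+3.255e-02  f'(a)=-7.272e-02  a ← 80.979436 − (+3.255e-02/-7.272e-02) = 81.427044
iter 2: u=0.471631  f(a)=+2.718e-04  f'(a)=-7.151e-02  a ← 81.427044 − (+2.718e-04/-7.151e-02) = 81.430846
iter 3: u=0.471609  f(a)=+1.932e-08  f'(a)=-7.150e-02  a ← 81.430846 − (+1.932e-08/-7.150e-02) = 81.430846
iter 4: u=0.471609  f(a)=+0.000e+00  f'(a)=-7.150e-02  a ← 81.430846 − (+0.000e+00/-7.150e-02) = 81.430846
converged: |Δa| < 1e-12 after 4 iterations
sag = a·(cosh(S/(2a)) − 1) = 81.430846·(cosh(0.471609) − 1) = 9.224807
T_max/T_min = cosh(S/(2a)) = 1.113284

a=81.431 sag=9.225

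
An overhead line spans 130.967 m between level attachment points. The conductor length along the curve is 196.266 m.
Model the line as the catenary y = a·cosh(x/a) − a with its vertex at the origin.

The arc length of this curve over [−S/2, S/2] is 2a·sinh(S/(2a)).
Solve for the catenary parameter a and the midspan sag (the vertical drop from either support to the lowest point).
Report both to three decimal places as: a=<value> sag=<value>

a=40.419 sag=65.712

seed: a₀ = √(S³/(24(L−S))) = √(130.967³/(24·65.299)) = 37.860290
iter 1: u=1.729609  f(a)=+1.049e+01  f'(a)=-4.598e+00  a ← 37.860290 − (+1.049e+01/-4.598e+00) = 40.142309
iter 2: u=1.631284  f(a)=+1.024e+00  f'(a)=-3.741e+00  a ← 40.142309 − (+1.024e+00/-3.741e+00) = 40.415910
iter 3: u=1.620241  f(a)=+1.206e-02  f'(a)=-3.653e+00  a ← 40.415910 − (+1.206e-02/-3.653e+00) = 40.419212
iter 4: u=1.620108  f(a)=+1.720e-06  f'(a)=-3.652e+00  a ← 40.419212 − (+1.720e-06/-3.652e+00) = 40.419212
iter 5: u=1.620108  f(a)=+2.842e-14  f'(a)=-3.652e+00  a ← 40.419212 − (+2.842e-14/-3.652e+00) = 40.419212
converged: |Δa| < 1e-12 after 5 iterations
sag = a·(cosh(S/(2a)) − 1) = 40.419212·(cosh(1.620108) − 1) = 65.711831
T_max/T_min = cosh(S/(2a)) = 2.625757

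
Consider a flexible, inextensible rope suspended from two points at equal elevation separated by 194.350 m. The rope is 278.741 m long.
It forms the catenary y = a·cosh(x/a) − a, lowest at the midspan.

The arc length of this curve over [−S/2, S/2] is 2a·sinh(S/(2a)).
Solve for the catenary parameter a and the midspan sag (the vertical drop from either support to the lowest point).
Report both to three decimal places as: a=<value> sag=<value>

seed: a₀ = √(S³/(24(L−S))) = √(194.350³/(24·84.391)) = 60.203693
iter 1: u=1.614104  f(a)=+1.170e+01  f'(a)=-3.605e+00  a ← 60.203693 − (+1.170e+01/-3.605e+00) = 63.449093
iter 2: u=1.531543  f(a)=+1.013e+00  f'(a)=-3.006e+00  a ← 63.449093 − (+1.013e+00/-3.006e+00) = 63.786010
iter 3: u=1.523453  f(a)=+9.175e-03  f'(a)=-2.952e+00  a ← 63.786010 − (+9.175e-03/-2.952e+00) = 63.789119
iter 4: u=1.523379  f(a)=+7.682e-07  f'(a)=-2.951e+00  a ← 63.789119 − (+7.682e-07/-2.951e+00) = 63.789119
iter 5: u=1.523379  f(a)=+5.684e-14  f'(a)=-2.951e+00  a ← 63.789119 − (+5.684e-14/-2.951e+00) = 63.789119
converged: |Δa| < 1e-12 after 5 iterations
sag = a·(cosh(S/(2a)) − 1) = 63.789119·(cosh(1.523379) − 1) = 89.485758
T_max/T_min = cosh(S/(2a)) = 2.402837

a=63.789 sag=89.486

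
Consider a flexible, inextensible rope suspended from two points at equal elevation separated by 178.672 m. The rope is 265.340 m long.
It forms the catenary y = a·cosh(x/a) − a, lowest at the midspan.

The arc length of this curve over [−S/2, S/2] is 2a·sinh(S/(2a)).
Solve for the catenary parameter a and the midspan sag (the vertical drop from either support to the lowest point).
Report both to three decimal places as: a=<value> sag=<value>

a=55.818 sag=88.116

seed: a₀ = √(S³/(24(L−S))) = √(178.672³/(24·86.668)) = 52.366041
iter 1: u=1.705991  f(a)=+1.352e+01  f'(a)=-4.379e+00  a ← 52.366041 − (+1.352e+01/-4.379e+00) = 55.453883
iter 2: u=1.610996  f(a)=+1.288e+00  f'(a)=-3.581e+00  a ← 55.453883 − (+1.288e+00/-3.581e+00) = 55.813640
iter 3: u=1.600612  f(a)=+1.441e-02  f'(a)=-3.501e+00  a ← 55.813640 − (+1.441e-02/-3.501e+00) = 55.817757
iter 4: u=1.600494  f(a)=+1.849e-06  f'(a)=-3.501e+00  a ← 55.817757 − (+1.849e-06/-3.501e+00) = 55.817757
iter 5: u=1.600494  f(a)=+5.684e-14  f'(a)=-3.501e+00  a ← 55.817757 − (+5.684e-14/-3.501e+00) = 55.817757
converged: |Δa| < 1e-12 after 5 iterations
sag = a·(cosh(S/(2a)) − 1) = 55.817757·(cosh(1.600494) − 1) = 88.116085
T_max/T_min = cosh(S/(2a)) = 2.578639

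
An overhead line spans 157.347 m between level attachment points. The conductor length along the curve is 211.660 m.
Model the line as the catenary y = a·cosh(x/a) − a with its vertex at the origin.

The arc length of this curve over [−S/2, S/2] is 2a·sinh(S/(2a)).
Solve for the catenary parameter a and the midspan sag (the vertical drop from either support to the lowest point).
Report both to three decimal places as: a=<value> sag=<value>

seed: a₀ = √(S³/(24(L−S))) = √(157.347³/(24·54.313)) = 54.667622
iter 1: u=1.439124  f(a)=+5.910e+00  f'(a)=-2.430e+00  a ← 54.667622 − (+5.910e+00/-2.430e+00) = 57.099448
iter 2: u=1.377833  f(a)=+4.172e-01  f'(a)=-2.098e+00  a ← 57.099448 − (+4.172e-01/-2.098e+00) = 57.298300
iter 3: u=1.373051  f(a)=+2.429e-03  f'(a)=-2.074e+00  a ← 57.298300 − (+2.429e-03/-2.074e+00) = 57.299472
iter 4: u=1.373023  f(a)=+8.335e-08  f'(a)=-2.074e+00  a ← 57.299472 − (+8.335e-08/-2.074e+00) = 57.299472
iter 5: u=1.373023  f(a)=-2.842e-14  f'(a)=-2.074e+00  a ← 57.299472 − (-2.842e-14/-2.074e+00) = 57.299472
converged: |Δa| < 1e-12 after 5 iterations
sag = a·(cosh(S/(2a)) − 1) = 57.299472·(cosh(1.373023) − 1) = 63.046772
T_max/T_min = cosh(S/(2a)) = 2.100303

a=57.299 sag=63.047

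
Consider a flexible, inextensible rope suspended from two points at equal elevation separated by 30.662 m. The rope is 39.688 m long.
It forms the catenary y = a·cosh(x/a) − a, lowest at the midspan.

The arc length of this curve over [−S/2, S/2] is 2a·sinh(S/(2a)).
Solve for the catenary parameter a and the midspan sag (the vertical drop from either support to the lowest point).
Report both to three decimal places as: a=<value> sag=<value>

seed: a₀ = √(S³/(24(L−S))) = √(30.662³/(24·9.026)) = 11.535792
iter 1: u=1.328994  f(a)=+8.315e-01  f'(a)=-1.859e+00  a ← 11.535792 − (+8.315e-01/-1.859e+00) = 11.982984
iter 2: u=1.279397  f(a)=+5.079e-02  f'(a)=-1.638e+00  a ← 11.982984 − (+5.079e-02/-1.638e+00) = 12.013985
iter 3: u=1.276096  f(a)=+2.168e-04  f'(a)=-1.624e+00  a ← 12.013985 − (+2.168e-04/-1.624e+00) = 12.014119
iter 4: u=1.276082  f(a)=+3.989e-09  f'(a)=-1.624e+00  a ← 12.014119 − (+3.989e-09/-1.624e+00) = 12.014119
iter 5: u=1.276082  f(a)=-7.105e-15  f'(a)=-1.624e+00  a ← 12.014119 − (-7.105e-15/-1.624e+00) = 12.014119
converged: |Δa| < 1e-12 after 5 iterations
sag = a·(cosh(S/(2a)) − 1) = 12.014119·(cosh(1.276082) − 1) = 11.183368
T_max/T_min = cosh(S/(2a)) = 1.930852

a=12.014 sag=11.183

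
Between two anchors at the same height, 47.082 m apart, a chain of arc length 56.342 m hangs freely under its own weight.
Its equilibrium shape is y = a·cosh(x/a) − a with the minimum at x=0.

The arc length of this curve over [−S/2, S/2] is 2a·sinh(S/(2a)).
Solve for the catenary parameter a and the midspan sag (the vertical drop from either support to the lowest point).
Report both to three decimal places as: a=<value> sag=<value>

seed: a₀ = √(S³/(24(L−S))) = √(47.082³/(24·9.260)) = 21.670615
iter 1: u=1.086310  f(a)=+5.620e-01  f'(a)=-9.598e-01  a ← 21.670615 − (+5.620e-01/-9.598e-01) = 22.256125
iter 2: u=1.057731  f(a)=+2.358e-02  f'(a)=-8.808e-01  a ← 22.256125 − (+2.358e-02/-8.808e-01) = 22.282898
iter 3: u=1.056460  f(a)=+4.555e-05  f'(a)=-8.774e-01  a ← 22.282898 − (+4.555e-05/-8.774e-01) = 22.282950
iter 4: u=1.056458  f(a)=+1.707e-10  f'(a)=-8.774e-01  a ← 22.282950 − (+1.707e-10/-8.774e-01) = 22.282950
iter 5: u=1.056458  f(a)=-7.105e-15  f'(a)=-8.774e-01  a ← 22.282950 − (-7.105e-15/-8.774e-01) = 22.282950
converged: |Δa| < 1e-12 after 5 iterations
sag = a·(cosh(S/(2a)) − 1) = 22.282950·(cosh(1.056458) − 1) = 13.635501
T_max/T_min = cosh(S/(2a)) = 1.611925

a=22.283 sag=13.636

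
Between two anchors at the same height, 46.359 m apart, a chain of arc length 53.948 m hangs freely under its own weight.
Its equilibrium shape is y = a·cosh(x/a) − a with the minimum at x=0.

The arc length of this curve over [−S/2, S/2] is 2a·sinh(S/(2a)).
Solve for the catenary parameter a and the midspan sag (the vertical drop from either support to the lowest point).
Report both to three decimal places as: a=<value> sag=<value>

seed: a₀ = √(S³/(24(L−S))) = √(46.359³/(24·7.589)) = 23.388544
iter 1: u=0.991062  f(a)=+3.815e-01  f'(a)=-7.150e-01  a ← 23.388544 − (+3.815e-01/-7.150e-01) = 23.922181
iter 2: u=0.968954  f(a)=+1.345e-02  f'(a)=-6.654e-01  a ← 23.922181 − (+1.345e-02/-6.654e-01) = 23.942393
iter 3: u=0.968136  f(a)=+1.806e-05  f'(a)=-6.636e-01  a ← 23.942393 − (+1.806e-05/-6.636e-01) = 23.942421
iter 4: u=0.968135  f(a)=+3.267e-11  f'(a)=-6.636e-01  a ← 23.942421 − (+3.267e-11/-6.636e-01) = 23.942421
iter 5: u=0.968135  f(a)=+7.105e-15  f'(a)=-6.636e-01  a ← 23.942421 − (+7.105e-15/-6.636e-01) = 23.942421
converged: |Δa| < 1e-12 after 5 iterations
sag = a·(cosh(S/(2a)) − 1) = 23.942421·(cosh(0.968135) − 1) = 12.124686
T_max/T_min = cosh(S/(2a)) = 1.506410

a=23.942 sag=12.125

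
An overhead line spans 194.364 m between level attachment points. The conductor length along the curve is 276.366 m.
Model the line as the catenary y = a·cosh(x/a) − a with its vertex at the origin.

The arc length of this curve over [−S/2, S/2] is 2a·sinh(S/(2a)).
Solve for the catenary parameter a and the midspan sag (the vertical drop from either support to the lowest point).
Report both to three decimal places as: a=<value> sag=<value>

a=64.623 sag=87.924

seed: a₀ = √(S³/(24(L−S))) = √(194.364³/(24·82.002)) = 61.080966
iter 1: u=1.591036  f(a)=+1.103e+01  f'(a)=-3.429e+00  a ← 61.080966 − (+1.103e+01/-3.429e+00) = 64.296664
iter 2: u=1.511463  f(a)=+9.307e-01  f'(a)=-2.873e+00  a ← 64.296664 − (+9.307e-01/-2.873e+00) = 64.620640
iter 3: u=1.503885  f(a)=+7.979e-03  f'(a)=-2.824e+00  a ← 64.620640 − (+7.979e-03/-2.824e+00) = 64.623466
iter 4: u=1.503819  f(a)=+5.977e-07  f'(a)=-2.823e+00  a ← 64.623466 − (+5.977e-07/-2.823e+00) = 64.623466
iter 5: u=1.503819  f(a)=+1.137e-13  f'(a)=-2.823e+00  a ← 64.623466 − (+1.137e-13/-2.823e+00) = 64.623466
converged: |Δa| < 1e-12 after 5 iterations
sag = a·(cosh(S/(2a)) − 1) = 64.623466·(cosh(1.503819) − 1) = 87.924014
T_max/T_min = cosh(S/(2a)) = 2.360559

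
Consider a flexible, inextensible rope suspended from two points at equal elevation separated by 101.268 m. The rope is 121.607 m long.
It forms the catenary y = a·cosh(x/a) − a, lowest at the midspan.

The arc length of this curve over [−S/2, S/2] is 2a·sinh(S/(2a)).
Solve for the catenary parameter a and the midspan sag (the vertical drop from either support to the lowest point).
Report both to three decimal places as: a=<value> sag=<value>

seed: a₀ = √(S³/(24(L−S))) = √(101.268³/(24·20.339)) = 46.125165
iter 1: u=1.097752  f(a)=+1.261e+00  f'(a)=-9.929e-01  a ← 46.125165 − (+1.261e+00/-9.929e-01) = 47.395481
iter 2: u=1.068330  f(a)=+5.398e-02  f'(a)=-9.095e-01  a ← 47.395481 − (+5.398e-02/-9.095e-01) = 47.454832
iter 3: u=1.066994  f(a)=+1.087e-04  f'(a)=-9.059e-01  a ← 47.454832 − (+1.087e-04/-9.059e-01) = 47.454952
iter 4: u=1.066991  f(a)=+4.424e-10  f'(a)=-9.058e-01  a ← 47.454952 − (+4.424e-10/-9.058e-01) = 47.454952
iter 5: u=1.066991  f(a)=+2.842e-14  f'(a)=-9.058e-01  a ← 47.454952 − (+2.842e-14/-9.058e-01) = 47.454952
converged: |Δa| < 1e-12 after 5 iterations
sag = a·(cosh(S/(2a)) − 1) = 47.454952·(cosh(1.066991) − 1) = 29.675056
T_max/T_min = cosh(S/(2a)) = 1.625331

a=47.455 sag=29.675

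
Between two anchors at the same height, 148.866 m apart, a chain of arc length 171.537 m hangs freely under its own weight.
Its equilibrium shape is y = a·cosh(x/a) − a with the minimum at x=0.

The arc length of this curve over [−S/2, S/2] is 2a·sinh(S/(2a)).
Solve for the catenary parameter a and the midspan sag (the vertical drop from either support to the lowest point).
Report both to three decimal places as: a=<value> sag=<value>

seed: a₀ = √(S³/(24(L−S))) = √(148.866³/(24·22.671)) = 77.866799
iter 1: u=0.955902  f(a)=+1.059e+00  f'(a)=-6.373e-01  a ← 77.866799 − (+1.059e+00/-6.373e-01) = 79.527934
iter 2: u=0.935935  f(a)=+3.482e-02  f'(a)=-5.960e-01  a ← 79.527934 − (+3.482e-02/-5.960e-01) = 79.586365
iter 3: u=0.935248  f(a)=+4.052e-05  f'(a)=-5.946e-01  a ← 79.586365 − (+4.052e-05/-5.946e-01) = 79.586433
iter 4: u=0.935247  f(a)=+5.502e-11  f'(a)=-5.946e-01  a ← 79.586433 − (+5.502e-11/-5.946e-01) = 79.586433
iter 5: u=0.935247  f(a)=+0.000e+00  f'(a)=-5.946e-01  a ← 79.586433 − (+0.000e+00/-5.946e-01) = 79.586433
converged: |Δa| < 1e-12 after 5 iterations
sag = a·(cosh(S/(2a)) − 1) = 79.586433·(cosh(0.935247) − 1) = 37.418848
T_max/T_min = cosh(S/(2a)) = 1.470166

a=79.586 sag=37.419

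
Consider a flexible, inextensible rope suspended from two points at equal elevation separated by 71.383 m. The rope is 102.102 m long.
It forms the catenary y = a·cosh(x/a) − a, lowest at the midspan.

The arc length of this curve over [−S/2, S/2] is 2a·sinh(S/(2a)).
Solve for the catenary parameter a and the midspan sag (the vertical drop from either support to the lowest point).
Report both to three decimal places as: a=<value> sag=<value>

a=23.524 sag=32.686

seed: a₀ = √(S³/(24(L−S))) = √(71.383³/(24·30.719)) = 22.211763
iter 1: u=1.606874  f(a)=+4.219e+00  f'(a)=-3.549e+00  a ← 22.211763 − (+4.219e+00/-3.549e+00) = 23.400347
iter 2: u=1.525255  f(a)=+3.623e-01  f'(a)=-2.964e+00  a ← 23.400347 − (+3.623e-01/-2.964e+00) = 23.522590
iter 3: u=1.517329  f(a)=+3.226e-03  f'(a)=-2.911e+00  a ← 23.522590 − (+3.226e-03/-2.911e+00) = 23.523698
iter 4: u=1.517257  f(a)=+2.609e-07  f'(a)=-2.911e+00  a ← 23.523698 − (+2.609e-07/-2.911e+00) = 23.523698
iter 5: u=1.517257  f(a)=+4.263e-14  f'(a)=-2.911e+00  a ← 23.523698 − (+4.263e-14/-2.911e+00) = 23.523698
converged: |Δa| < 1e-12 after 5 iterations
sag = a·(cosh(S/(2a)) − 1) = 23.523698·(cosh(1.517257) − 1) = 32.686345
T_max/T_min = cosh(S/(2a)) = 2.389507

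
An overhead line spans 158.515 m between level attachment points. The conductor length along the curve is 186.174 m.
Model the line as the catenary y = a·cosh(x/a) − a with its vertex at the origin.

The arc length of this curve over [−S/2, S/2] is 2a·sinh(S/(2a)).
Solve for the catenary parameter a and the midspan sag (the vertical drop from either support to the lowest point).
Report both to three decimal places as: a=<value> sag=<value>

a=79.412 sag=42.946

seed: a₀ = √(S³/(24(L−S))) = √(158.515³/(24·27.659)) = 77.460749
iter 1: u=1.023196  f(a)=+1.484e+00  f'(a)=-7.918e-01  a ← 77.460749 − (+1.484e+00/-7.918e-01) = 79.335653
iter 2: u=0.999015  f(a)=+5.561e-02  f'(a)=-7.334e-01  a ← 79.335653 − (+5.561e-02/-7.334e-01) = 79.411468
iter 3: u=0.998061  f(a)=+8.475e-05  f'(a)=-7.312e-01  a ← 79.411468 − (+8.475e-05/-7.312e-01) = 79.411583
iter 4: u=0.998060  f(a)=+1.975e-10  f'(a)=-7.312e-01  a ← 79.411583 − (+1.975e-10/-7.312e-01) = 79.411583
iter 5: u=0.998060  f(a)=-2.842e-14  f'(a)=-7.312e-01  a ← 79.411583 − (-2.842e-14/-7.312e-01) = 79.411583
converged: |Δa| < 1e-12 after 5 iterations
sag = a·(cosh(S/(2a)) − 1) = 79.411583·(cosh(0.998060) − 1) = 42.946045
T_max/T_min = cosh(S/(2a)) = 1.540803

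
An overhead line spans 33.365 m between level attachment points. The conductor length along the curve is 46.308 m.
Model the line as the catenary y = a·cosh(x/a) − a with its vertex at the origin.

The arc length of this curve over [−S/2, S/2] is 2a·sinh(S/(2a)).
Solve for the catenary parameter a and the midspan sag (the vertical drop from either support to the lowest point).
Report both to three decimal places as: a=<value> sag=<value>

a=11.522 sag=14.341

seed: a₀ = √(S³/(24(L−S))) = √(33.365³/(24·12.943)) = 10.934869
iter 1: u=1.525624  f(a)=+1.592e+00  f'(a)=-2.966e+00  a ← 10.934869 − (+1.592e+00/-2.966e+00) = 11.471764
iter 2: u=1.454223  f(a)=+1.248e-01  f'(a)=-2.518e+00  a ← 11.471764 − (+1.248e-01/-2.518e+00) = 11.521330
iter 3: u=1.447967  f(a)=+9.105e-04  f'(a)=-2.481e+00  a ← 11.521330 − (+9.105e-04/-2.481e+00) = 11.521696
iter 4: u=1.447920  f(a)=+4.924e-08  f'(a)=-2.481e+00  a ← 11.521696 − (+4.924e-08/-2.481e+00) = 11.521697
iter 5: u=1.447920  f(a)=+7.105e-15  f'(a)=-2.481e+00  a ← 11.521697 − (+7.105e-15/-2.481e+00) = 11.521697
converged: |Δa| < 1e-12 after 5 iterations
sag = a·(cosh(S/(2a)) − 1) = 11.521697·(cosh(1.447920) − 1) = 14.340577
T_max/T_min = cosh(S/(2a)) = 2.244658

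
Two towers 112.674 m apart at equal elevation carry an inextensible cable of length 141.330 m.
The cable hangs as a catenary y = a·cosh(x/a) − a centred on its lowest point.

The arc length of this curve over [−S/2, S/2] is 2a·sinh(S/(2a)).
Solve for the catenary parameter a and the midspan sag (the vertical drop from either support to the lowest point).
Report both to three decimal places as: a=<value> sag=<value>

a=47.253 sag=37.755

seed: a₀ = √(S³/(24(L−S))) = √(112.674³/(24·28.656)) = 45.606019
iter 1: u=1.235297  f(a)=+2.268e+00  f'(a)=-1.459e+00  a ← 45.606019 − (+2.268e+00/-1.459e+00) = 47.159989
iter 2: u=1.194593  f(a)=+1.211e-01  f'(a)=-1.307e+00  a ← 47.159989 − (+1.211e-01/-1.307e+00) = 47.252595
iter 3: u=1.192252  f(a)=+3.881e-04  f'(a)=-1.299e+00  a ← 47.252595 − (+3.881e-04/-1.299e+00) = 47.252894
iter 4: u=1.192244  f(a)=+4.016e-09  f'(a)=-1.299e+00  a ← 47.252894 − (+4.016e-09/-1.299e+00) = 47.252894
iter 5: u=1.192244  f(a)=+5.684e-14  f'(a)=-1.299e+00  a ← 47.252894 − (+5.684e-14/-1.299e+00) = 47.252894
converged: |Δa| < 1e-12 after 5 iterations
sag = a·(cosh(S/(2a)) − 1) = 47.252894·(cosh(1.192244) − 1) = 37.755213
T_max/T_min = cosh(S/(2a)) = 1.799003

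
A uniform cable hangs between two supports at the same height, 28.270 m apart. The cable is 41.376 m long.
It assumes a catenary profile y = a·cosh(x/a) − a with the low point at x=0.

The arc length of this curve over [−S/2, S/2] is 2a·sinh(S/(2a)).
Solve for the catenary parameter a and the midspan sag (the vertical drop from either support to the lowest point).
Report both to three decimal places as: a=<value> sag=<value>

a=9.011 sag=13.554

seed: a₀ = √(S³/(24(L−S))) = √(28.270³/(24·13.106)) = 8.475162
iter 1: u=1.667815  f(a)=+1.948e+00  f'(a)=-4.043e+00  a ← 8.475162 − (+1.948e+00/-4.043e+00) = 8.957042
iter 2: u=1.578088  f(a)=+1.785e-01  f'(a)=-3.333e+00  a ← 8.957042 − (+1.785e-01/-3.333e+00) = 9.010598
iter 3: u=1.568708  f(a)=+1.833e-03  f'(a)=-3.265e+00  a ← 9.010598 − (+1.833e-03/-3.265e+00) = 9.011159
iter 4: u=1.568611  f(a)=+1.975e-07  f'(a)=-3.264e+00  a ← 9.011159 − (+1.975e-07/-3.264e+00) = 9.011159
iter 5: u=1.568611  f(a)=+0.000e+00  f'(a)=-3.264e+00  a ← 9.011159 − (+0.000e+00/-3.264e+00) = 9.011159
converged: |Δa| < 1e-12 after 5 iterations
sag = a·(cosh(S/(2a)) − 1) = 9.011159·(cosh(1.568611) − 1) = 13.554176
T_max/T_min = cosh(S/(2a)) = 2.504154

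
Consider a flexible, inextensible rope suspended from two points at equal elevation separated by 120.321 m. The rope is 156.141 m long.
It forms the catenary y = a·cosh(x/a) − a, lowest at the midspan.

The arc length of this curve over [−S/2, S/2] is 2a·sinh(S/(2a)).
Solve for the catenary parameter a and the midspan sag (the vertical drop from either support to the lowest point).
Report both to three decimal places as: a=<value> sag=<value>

a=46.900 sag=44.175

seed: a₀ = √(S³/(24(L−S))) = √(120.321³/(24·35.820)) = 45.013599
iter 1: u=1.336496  f(a)=+3.339e+00  f'(a)=-1.895e+00  a ← 45.013599 − (+3.339e+00/-1.895e+00) = 46.775820
iter 2: u=1.286145  f(a)=+2.061e-01  f'(a)=-1.667e+00  a ← 46.775820 − (+2.061e-01/-1.667e+00) = 46.899416
iter 3: u=1.282756  f(a)=+8.993e-04  f'(a)=-1.653e+00  a ← 46.899416 − (+8.993e-04/-1.653e+00) = 46.899960
iter 4: u=1.282741  f(a)=+1.729e-08  f'(a)=-1.653e+00  a ← 46.899960 − (+1.729e-08/-1.653e+00) = 46.899960
iter 5: u=1.282741  f(a)=+0.000e+00  f'(a)=-1.653e+00  a ← 46.899960 − (+0.000e+00/-1.653e+00) = 46.899960
converged: |Δa| < 1e-12 after 5 iterations
sag = a·(cosh(S/(2a)) − 1) = 46.899960·(cosh(1.282741) − 1) = 44.174785
T_max/T_min = cosh(S/(2a)) = 1.941894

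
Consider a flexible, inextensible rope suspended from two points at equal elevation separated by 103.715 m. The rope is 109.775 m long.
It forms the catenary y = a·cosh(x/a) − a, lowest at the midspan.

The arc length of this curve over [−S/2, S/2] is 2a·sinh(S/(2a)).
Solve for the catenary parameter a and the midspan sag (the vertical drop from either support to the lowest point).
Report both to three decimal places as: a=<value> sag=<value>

a=88.341 sag=15.663

seed: a₀ = √(S³/(24(L−S))) = √(103.715³/(24·6.060)) = 87.583123
iter 1: u=0.592095  f(a)=+1.071e-01  f'(a)=-1.433e-01  a ← 87.583123 − (+1.071e-01/-1.433e-01) = 88.330638
iter 2: u=0.587084  f(a)=+1.387e-03  f'(a)=-1.396e-01  a ← 88.330638 − (+1.387e-03/-1.396e-01) = 88.340572
iter 3: u=0.587018  f(a)=+2.392e-07  f'(a)=-1.396e-01  a ← 88.340572 − (+2.392e-07/-1.396e-01) = 88.340574
iter 4: u=0.587018  f(a)=+0.000e+00  f'(a)=-1.396e-01  a ← 88.340574 − (+0.000e+00/-1.396e-01) = 88.340574
converged: |Δa| < 1e-12 after 4 iterations
sag = a·(cosh(S/(2a)) − 1) = 88.340574·(cosh(0.587018) − 1) = 15.662766
T_max/T_min = cosh(S/(2a)) = 1.177300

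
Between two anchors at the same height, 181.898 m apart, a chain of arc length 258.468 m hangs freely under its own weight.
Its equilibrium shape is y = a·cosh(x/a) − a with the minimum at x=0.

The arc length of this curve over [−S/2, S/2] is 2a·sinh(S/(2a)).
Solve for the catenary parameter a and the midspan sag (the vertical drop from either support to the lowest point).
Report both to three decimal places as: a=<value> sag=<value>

seed: a₀ = √(S³/(24(L−S))) = √(181.898³/(24·76.570)) = 57.227786
iter 1: u=1.589245  f(a)=+1.027e+01  f'(a)=-3.416e+00  a ← 57.227786 − (+1.027e+01/-3.416e+00) = 60.235040
iter 2: u=1.509902  f(a)=+8.652e-01  f'(a)=-2.862e+00  a ← 60.235040 − (+8.652e-01/-2.862e+00) = 60.537306
iter 3: u=1.502363  f(a)=+7.386e-03  f'(a)=-2.814e+00  a ← 60.537306 − (+7.386e-03/-2.814e+00) = 60.539931
iter 4: u=1.502298  f(a)=+5.484e-07  f'(a)=-2.813e+00  a ← 60.539931 − (+5.484e-07/-2.813e+00) = 60.539931
iter 5: u=1.502298  f(a)=+5.684e-14  f'(a)=-2.813e+00  a ← 60.539931 − (+5.684e-14/-2.813e+00) = 60.539931
converged: |Δa| < 1e-12 after 5 iterations
sag = a·(cosh(S/(2a)) − 1) = 60.539931·(cosh(1.502298) − 1) = 82.171351
T_max/T_min = cosh(S/(2a)) = 2.357308

a=60.540 sag=82.171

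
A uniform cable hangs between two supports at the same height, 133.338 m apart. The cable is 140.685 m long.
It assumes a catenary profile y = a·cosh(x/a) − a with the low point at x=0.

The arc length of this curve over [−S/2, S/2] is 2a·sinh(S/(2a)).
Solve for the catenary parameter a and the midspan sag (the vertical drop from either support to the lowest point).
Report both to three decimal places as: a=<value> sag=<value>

a=116.896 sag=19.532

seed: a₀ = √(S³/(24(L−S))) = √(133.338³/(24·7.347)) = 115.949870
iter 1: u=0.574981  f(a)=+1.224e-01  f'(a)=-1.310e-01  a ← 115.949870 − (+1.224e-01/-1.310e-01) = 116.884517
iter 2: u=0.570384  f(a)=+1.496e-03  f'(a)=-1.278e-01  a ← 116.884517 − (+1.496e-03/-1.278e-01) = 116.896223
iter 3: u=0.570326  f(a)=+2.295e-07  f'(a)=-1.277e-01  a ← 116.896223 − (+2.295e-07/-1.277e-01) = 116.896225
iter 4: u=0.570326  f(a)=+2.842e-14  f'(a)=-1.277e-01  a ← 116.896225 − (+2.842e-14/-1.277e-01) = 116.896225
converged: |Δa| < 1e-12 after 4 iterations
sag = a·(cosh(S/(2a)) − 1) = 116.896225·(cosh(0.570326) − 1) = 19.532492
T_max/T_min = cosh(S/(2a)) = 1.167093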